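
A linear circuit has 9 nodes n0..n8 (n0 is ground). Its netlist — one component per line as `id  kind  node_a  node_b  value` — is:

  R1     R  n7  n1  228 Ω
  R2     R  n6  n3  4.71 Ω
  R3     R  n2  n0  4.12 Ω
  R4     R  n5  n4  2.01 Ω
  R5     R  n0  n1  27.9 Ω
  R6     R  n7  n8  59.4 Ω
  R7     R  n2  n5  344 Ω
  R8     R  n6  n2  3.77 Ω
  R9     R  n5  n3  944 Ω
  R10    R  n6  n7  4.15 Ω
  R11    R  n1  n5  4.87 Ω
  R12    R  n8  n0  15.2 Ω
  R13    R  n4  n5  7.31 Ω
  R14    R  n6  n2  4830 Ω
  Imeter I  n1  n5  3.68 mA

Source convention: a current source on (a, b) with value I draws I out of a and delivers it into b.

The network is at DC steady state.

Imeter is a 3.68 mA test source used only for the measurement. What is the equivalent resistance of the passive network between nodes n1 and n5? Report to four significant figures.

R_eq = 4.787 Ω

Element admittances at DC:
  Y(R1) = 0.004386 S between n7,n1
  Y(R2) = 0.2123 S between n6,n3
  Y(R3) = 0.2427 S between n2,n0
  Y(R4) = 0.4975 S between n5,n4
  Y(R5) = 0.03584 S between n0,n1
  Y(R6) = 0.01684 S between n7,n8
  Y(R7) = 0.002907 S between n2,n5
  Y(R8) = 0.2653 S between n6,n2
  Y(R9) = 0.001059 S between n5,n3
  Y(R10) = 0.2410 S between n6,n7
  Y(R11) = 0.2053 S between n1,n5
  Y(R12) = 0.06579 S between n8,n0
  Y(R13) = 0.1368 S between n4,n5
  Y(R14) = 0.0002070 S between n6,n2
  Imeter: injects 0.00368 A into n5 (from n1)
Assemble and solve the 8×8 MNA system:
  V(n1)=-0.001539  V(n2)=0.0002164  V(n3)=0.0003192  V(n4)=0.01608  V(n5)=0.01608  V(n6)=0.0002406  V(n7)=0.0001979  V(n8)=4.033e-05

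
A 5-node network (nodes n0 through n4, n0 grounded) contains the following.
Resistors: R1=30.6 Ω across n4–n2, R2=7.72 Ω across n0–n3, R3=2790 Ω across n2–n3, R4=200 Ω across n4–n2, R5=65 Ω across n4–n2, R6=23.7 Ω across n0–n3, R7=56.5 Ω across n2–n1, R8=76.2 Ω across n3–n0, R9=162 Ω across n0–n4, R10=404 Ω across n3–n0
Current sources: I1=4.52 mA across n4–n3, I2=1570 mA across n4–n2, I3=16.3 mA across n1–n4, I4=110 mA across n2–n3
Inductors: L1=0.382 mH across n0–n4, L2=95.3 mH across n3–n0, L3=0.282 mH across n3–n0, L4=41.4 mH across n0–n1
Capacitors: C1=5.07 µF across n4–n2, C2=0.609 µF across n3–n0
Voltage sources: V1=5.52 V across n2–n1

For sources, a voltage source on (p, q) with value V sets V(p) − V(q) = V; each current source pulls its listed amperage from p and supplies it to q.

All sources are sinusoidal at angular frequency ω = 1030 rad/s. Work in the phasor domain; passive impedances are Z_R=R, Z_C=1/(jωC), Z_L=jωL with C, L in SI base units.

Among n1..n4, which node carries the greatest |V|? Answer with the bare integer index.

MNA unknowns: 4 node voltages V₁..V_4 plus 1 source current (V1)
R1: Y=0.03268+0.000j on G[4,2]
I1: z[4]−=0.00452, z[3]+=0.00452
R2: Y=0.1295+0.000j on G[0,3]
R3: Y=0.0003584+0.000j on G[2,3]
R4: Y=0.005000+0.000j on G[4,2]
L1: Y=0.000-2.542j on G[0,4]
I2: z[4]−=1.57, z[2]+=1.57
R5: Y=0.01538+0.000j on G[4,2]
R6: Y=0.04219+0.000j on G[0,3]
R7: Y=0.01770+0.000j on G[2,1]
R8: Y=0.01312+0.000j on G[3,0]
R9: Y=0.006173+0.000j on G[0,4]
L2: Y=0.000-0.01019j on G[3,0]
C1: Y=0.000+0.005222j on G[4,2]
I3: z[1]−=0.0163, z[4]+=0.0163
I4: z[2]−=0.11, z[3]+=0.11
R10: Y=0.002475+0.000j on G[3,0]
L3: Y=0.000-3.443j on G[3,0]
L4: Y=0.000-0.02345j on G[0,1]
C2: Y=0.000+0.0006273j on G[3,0]
V1: row V2−V1=5.52, i_V1 at 2,1
solve → V1=19.31+5.931j, V2=24.83+5.931j, V3=0.001324+0.03568j, V4=-0.1776-0.1029j
aux → i_V1=0.05770-0.4529j

2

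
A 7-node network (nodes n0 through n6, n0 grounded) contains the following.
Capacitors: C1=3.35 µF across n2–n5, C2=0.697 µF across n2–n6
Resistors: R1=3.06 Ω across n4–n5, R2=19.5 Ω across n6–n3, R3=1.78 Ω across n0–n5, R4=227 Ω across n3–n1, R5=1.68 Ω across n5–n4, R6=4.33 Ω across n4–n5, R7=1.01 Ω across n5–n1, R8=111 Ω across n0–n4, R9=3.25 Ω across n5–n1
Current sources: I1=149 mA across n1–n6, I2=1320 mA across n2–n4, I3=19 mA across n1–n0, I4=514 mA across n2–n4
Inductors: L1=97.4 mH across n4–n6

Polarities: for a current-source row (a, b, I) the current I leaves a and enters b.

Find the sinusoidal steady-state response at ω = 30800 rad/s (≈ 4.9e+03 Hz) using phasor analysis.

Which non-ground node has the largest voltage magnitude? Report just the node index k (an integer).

Apply KCL at each of the 6 non-ground nodes and solve the resulting linear system.
Node n1: branches {I1, R4, R7, I3, R9} → V_1 = -0.1940+0.02835j
Node n2: branches {C1, C2, I2, I4} → V_2 = -0.4271+16.28j
Node n3: branches {R2, R4} → V_3 = -2.041+8.385j
Node n4: branches {R1, L1, R5, R6, I2, R8, I4} → V_4 = 1.523+0.001051j
Node n5: branches {C1, R1, R3, R5, R6, R7, R9} → V_5 = -0.05825-1.686e-05j
Node n6: branches {I1, R2, C2, L1} → V_6 = -2.200+9.103j

2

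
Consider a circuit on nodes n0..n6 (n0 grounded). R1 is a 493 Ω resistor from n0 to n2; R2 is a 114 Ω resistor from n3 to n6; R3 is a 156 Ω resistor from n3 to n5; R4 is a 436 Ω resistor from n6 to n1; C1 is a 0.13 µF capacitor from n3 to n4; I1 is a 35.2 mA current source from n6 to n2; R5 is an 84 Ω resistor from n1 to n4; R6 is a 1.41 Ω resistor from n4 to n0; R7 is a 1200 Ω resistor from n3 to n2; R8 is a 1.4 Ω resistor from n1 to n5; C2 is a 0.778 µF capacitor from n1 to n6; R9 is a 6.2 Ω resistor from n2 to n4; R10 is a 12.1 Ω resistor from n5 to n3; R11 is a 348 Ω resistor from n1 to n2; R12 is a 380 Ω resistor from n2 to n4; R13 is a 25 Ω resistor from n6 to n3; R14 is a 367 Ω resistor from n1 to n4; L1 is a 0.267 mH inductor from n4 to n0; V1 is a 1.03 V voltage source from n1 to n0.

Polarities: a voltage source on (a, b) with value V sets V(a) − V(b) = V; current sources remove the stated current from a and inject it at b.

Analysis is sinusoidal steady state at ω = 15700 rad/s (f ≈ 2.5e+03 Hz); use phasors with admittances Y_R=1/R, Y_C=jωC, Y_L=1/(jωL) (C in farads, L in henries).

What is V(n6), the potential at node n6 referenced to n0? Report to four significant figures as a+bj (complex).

Apply KCL at each of the 6 non-ground nodes and solve the resulting linear system.
Node n1: branches {R4, R5, R8, C2, R11, R14, V1} → V_1 = 1.030+0.000j
Node n2: branches {R1, I1, R7, R9, R11, R12} → V_2 = 0.2902+0.02264j
Node n3: branches {R2, R3, C1, R7, R10, R13} → V_3 = 0.6648+0.1210j
Node n4: branches {C1, R5, R6, R9, R12, R14, L1} → V_4 = 0.06421+0.02281j
Node n5: branches {R3, R8, R10} → V_5 = 0.9895+0.01341j
Node n6: branches {R2, R4, I1, C2, R13} → V_6 = 0.07422+0.3441j
Source currents: i(V1)=-0.05157-0.0009090j

0.07422+0.3441j V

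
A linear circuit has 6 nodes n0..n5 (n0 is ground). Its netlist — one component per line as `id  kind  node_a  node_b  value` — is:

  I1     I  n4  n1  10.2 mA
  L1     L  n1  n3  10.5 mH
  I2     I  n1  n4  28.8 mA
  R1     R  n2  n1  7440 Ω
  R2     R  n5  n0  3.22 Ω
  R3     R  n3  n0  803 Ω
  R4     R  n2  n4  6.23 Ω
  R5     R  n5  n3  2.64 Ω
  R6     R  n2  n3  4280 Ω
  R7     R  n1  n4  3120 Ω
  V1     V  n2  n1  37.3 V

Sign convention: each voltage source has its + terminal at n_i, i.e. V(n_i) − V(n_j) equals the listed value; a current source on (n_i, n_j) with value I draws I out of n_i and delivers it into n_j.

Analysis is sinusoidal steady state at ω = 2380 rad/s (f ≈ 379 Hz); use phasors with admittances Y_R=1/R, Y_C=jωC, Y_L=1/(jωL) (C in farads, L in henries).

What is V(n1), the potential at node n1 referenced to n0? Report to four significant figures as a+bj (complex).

-0.001272-0.2178j V

MNA unknowns: 5 node voltages V₁..V_5 plus 1 source current (V1)
I1: z[4]−=0.0102, z[1]+=0.0102
L1: Y=0.000-0.04002j on G[1,3]
I2: z[1]−=0.0288, z[4]+=0.0288
R1: Y=0.0001344+0.000j on G[2,1]
R2: Y=0.3106+0.000j on G[5,0]
R3: Y=0.001245+0.000j on G[3,0]
R4: Y=0.1605+0.000j on G[2,4]
R5: Y=0.3788+0.000j on G[5,3]
R6: Y=0.0002336+0.000j on G[2,3]
R7: Y=0.0003205+0.000j on G[1,4]
V1: row V2−V1=37.3, i_V1 at 2,1
solve → V1=-0.001272-0.2178j, V2=37.30-0.2178j, V3=0.000+0.000j, V4=37.34-0.2178j, V5=0.000+0.000j
aux → i_V1=-0.007096+5.088e-05j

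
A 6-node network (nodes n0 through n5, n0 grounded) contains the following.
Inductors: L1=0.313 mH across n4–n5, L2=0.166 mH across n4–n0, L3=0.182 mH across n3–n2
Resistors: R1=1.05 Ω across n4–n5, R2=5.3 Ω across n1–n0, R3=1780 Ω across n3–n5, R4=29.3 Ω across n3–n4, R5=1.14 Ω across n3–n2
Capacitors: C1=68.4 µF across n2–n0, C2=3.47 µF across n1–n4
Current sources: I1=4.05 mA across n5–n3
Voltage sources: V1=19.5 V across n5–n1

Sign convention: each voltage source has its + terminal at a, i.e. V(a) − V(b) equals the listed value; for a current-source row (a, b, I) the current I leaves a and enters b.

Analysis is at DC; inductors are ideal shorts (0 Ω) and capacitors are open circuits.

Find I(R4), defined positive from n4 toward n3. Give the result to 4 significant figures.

Apply KCL at each of the 5 non-ground nodes and solve the resulting linear system.
Node n1: branches {R2, C2, V1} → V_1 = -19.50
Node n2: branches {C1, L3, R5} → V_2 = 0.1167
Node n3: branches {I1, R3, R4, L3, R5} → V_3 = 0.1167
Node n4: branches {L1, L2, R1, C2, R4} → V_4 = 0.000
Node n5: branches {L1, R1, I1, R3, V1} → V_5 = 0.000
Source currents: i(L1)=-3.675, i(L2)=3.679, i(L3)=0.000, i(V1)=-3.679

-0.003984 A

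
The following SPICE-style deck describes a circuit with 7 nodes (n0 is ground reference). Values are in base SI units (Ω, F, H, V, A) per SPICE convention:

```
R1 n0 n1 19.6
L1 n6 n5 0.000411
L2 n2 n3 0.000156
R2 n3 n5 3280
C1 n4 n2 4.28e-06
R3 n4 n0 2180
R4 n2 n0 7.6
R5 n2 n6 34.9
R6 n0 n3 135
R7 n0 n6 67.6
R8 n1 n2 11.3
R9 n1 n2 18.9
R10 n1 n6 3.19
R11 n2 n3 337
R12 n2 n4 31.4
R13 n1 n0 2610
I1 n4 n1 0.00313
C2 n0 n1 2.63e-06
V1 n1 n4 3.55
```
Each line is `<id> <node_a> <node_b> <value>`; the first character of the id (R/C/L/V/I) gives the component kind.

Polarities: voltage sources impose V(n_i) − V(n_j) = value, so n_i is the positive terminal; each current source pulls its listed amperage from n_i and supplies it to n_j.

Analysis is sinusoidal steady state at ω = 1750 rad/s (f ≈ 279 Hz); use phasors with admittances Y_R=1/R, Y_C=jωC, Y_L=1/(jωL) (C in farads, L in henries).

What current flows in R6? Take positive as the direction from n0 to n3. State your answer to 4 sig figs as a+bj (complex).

0.001042+0.0002651j A

Apply KCL at each of the 6 non-ground nodes and solve the resulting linear system.
Node n1: branches {R1, R8, R9, R10, R13, I1, C2, V1} → V_1 = 0.3328+0.05441j
Node n2: branches {L2, C1, R4, R5, R8, R9, R11, R12} → V_2 = -0.1405-0.03611j
Node n3: branches {L2, R2, R6, R11} → V_3 = -0.1406-0.03579j
Node n4: branches {C1, R3, R12, I1, V1} → V_4 = -3.217+0.05441j
Node n5: branches {L1, R2} → V_5 = 0.2807+0.04473j
Node n6: branches {L1, R5, R7, R10} → V_6 = 0.2806+0.04482j
Source currents: i(V1)=-0.09701-0.02014j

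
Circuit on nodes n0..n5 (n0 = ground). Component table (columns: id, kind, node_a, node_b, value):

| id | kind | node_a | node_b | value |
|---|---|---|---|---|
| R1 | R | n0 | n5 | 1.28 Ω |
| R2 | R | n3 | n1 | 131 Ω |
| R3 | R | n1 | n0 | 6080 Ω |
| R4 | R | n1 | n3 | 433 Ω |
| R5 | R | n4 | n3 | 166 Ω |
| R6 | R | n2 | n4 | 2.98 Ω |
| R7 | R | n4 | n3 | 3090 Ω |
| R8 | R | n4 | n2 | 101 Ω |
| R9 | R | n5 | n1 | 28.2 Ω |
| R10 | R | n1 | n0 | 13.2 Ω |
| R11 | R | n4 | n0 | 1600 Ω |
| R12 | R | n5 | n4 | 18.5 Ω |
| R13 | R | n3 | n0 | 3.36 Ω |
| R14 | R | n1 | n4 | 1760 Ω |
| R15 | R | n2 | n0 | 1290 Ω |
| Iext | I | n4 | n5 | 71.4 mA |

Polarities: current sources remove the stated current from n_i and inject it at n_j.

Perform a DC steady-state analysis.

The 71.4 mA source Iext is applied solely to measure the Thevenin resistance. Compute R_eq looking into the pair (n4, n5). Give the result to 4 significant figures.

Element admittances at DC:
  Y(R1) = 0.7812 S between n0,n5
  Y(R2) = 0.007634 S between n3,n1
  Y(R3) = 0.0001645 S between n1,n0
  Y(R4) = 0.002309 S between n1,n3
  Y(R5) = 0.006024 S between n4,n3
  Y(R6) = 0.3356 S between n2,n4
  Y(R7) = 0.0003236 S between n4,n3
  Y(R8) = 0.009901 S between n4,n2
  Y(R9) = 0.03546 S between n5,n1
  Y(R10) = 0.07576 S between n1,n0
  Y(R11) = 0.0006250 S between n4,n0
  Y(R12) = 0.05405 S between n5,n4
  Y(R13) = 0.2976 S between n3,n0
  Y(R14) = 0.0005682 S between n1,n4
  Y(R15) = 0.0007752 S between n2,n0
  Iext: injects 0.0714 A into n5 (from n4)
Assemble and solve the 5×5 MNA system:
  V(n1)=-0.003922  V(n2)=-1.135  V(n3)=-0.02313  V(n4)=-1.137  V(n5)=0.01123

R_eq = 16.09 Ω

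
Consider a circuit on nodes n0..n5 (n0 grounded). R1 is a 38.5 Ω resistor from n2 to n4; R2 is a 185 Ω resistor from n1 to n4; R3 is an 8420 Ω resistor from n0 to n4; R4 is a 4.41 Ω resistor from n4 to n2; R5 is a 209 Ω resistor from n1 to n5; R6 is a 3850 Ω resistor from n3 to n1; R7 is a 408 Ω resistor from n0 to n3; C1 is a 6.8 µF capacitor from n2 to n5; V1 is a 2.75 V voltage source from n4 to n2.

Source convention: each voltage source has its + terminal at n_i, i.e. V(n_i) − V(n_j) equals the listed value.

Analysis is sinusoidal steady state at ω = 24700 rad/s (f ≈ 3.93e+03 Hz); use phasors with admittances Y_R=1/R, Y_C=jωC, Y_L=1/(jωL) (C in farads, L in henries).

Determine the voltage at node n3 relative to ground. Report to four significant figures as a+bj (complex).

-0.04123-0.0006272j V

Element admittances at ω=24700 rad/s:
  Y(R1) = 0.02597+0.000j S between n2,n4
  Y(R2) = 0.005405+0.000j S between n1,n4
  Y(R3) = 0.0001188+0.000j S between n0,n4
  Y(R4) = 0.2268+0.000j S between n4,n2
  Y(R5) = 0.004785+0.000j S between n1,n5
  Y(R6) = 0.0002597+0.000j S between n3,n1
  Y(R7) = 0.002451+0.000j S between n0,n3
  Y(C1) = 0.000+0.1680j S between n2,n5
  V1: constraint V(n4)−V(n2) = 2.75
Assemble and solve the 6×6 MNA system:
  V(n1)=-0.4302-0.006546j  V(n2)=-1.899+0.01294j  V(n3)=-0.04123-0.0006272j  V(n4)=0.8508+0.01294j  V(n5)=-1.899-0.02888j
  i(V1)=-0.7020-0.0001069j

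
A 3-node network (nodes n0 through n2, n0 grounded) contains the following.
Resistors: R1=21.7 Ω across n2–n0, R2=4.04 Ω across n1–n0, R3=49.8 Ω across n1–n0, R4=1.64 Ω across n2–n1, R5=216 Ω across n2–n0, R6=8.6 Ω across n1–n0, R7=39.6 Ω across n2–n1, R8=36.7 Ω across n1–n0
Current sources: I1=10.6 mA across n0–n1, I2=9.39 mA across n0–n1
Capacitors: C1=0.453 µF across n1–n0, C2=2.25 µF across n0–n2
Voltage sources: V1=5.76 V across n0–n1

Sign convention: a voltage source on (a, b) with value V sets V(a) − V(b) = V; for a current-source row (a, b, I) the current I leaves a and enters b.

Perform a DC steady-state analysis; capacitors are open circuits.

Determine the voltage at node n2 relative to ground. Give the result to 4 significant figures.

MNA unknowns: 2 node voltages V₁..V_2 plus 1 source current (V1)
R1: Y=0.04608 on G[2,0]
I1: z[0]−=0.0106, z[1]+=0.0106
R2: Y=0.2475 on G[1,0]
C1: Y=0.000 on G[1,0]
R3: Y=0.02008 on G[1,0]
R4: Y=0.6098 on G[2,1]
R5: Y=0.004630 on G[2,0]
R6: Y=0.1163 on G[1,0]
I2: z[0]−=0.00939, z[1]+=0.00939
R7: Y=0.02525 on G[2,1]
C2: Y=0.000 on G[0,2]
R8: Y=0.02725 on G[1,0]
V1: row V0−V1=5.76, i_V1 at 0,1
solve → V1=-5.760, V2=-5.334
aux → i_V1=-2.659

-5.334 V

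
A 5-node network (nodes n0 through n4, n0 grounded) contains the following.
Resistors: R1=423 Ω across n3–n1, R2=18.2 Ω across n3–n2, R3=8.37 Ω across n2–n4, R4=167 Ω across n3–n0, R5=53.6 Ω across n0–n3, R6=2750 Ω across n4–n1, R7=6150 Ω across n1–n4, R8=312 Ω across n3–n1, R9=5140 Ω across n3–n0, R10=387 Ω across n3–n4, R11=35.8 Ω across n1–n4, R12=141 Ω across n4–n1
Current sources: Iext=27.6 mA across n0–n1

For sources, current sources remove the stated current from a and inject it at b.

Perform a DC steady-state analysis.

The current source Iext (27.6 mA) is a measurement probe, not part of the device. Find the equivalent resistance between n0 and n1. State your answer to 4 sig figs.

R_eq = 81.17 Ω

Apply KCL at each of the 4 non-ground nodes and solve the resulting linear system.
Node n1: branches {R1, R6, R7, R8, R11, R12, Iext} → V_1 = 2.240
Node n2: branches {R2, R3} → V_2 = 1.474
Node n3: branches {R1, R2, R4, R5, R8, R9, R10} → V_3 = 1.111
Node n4: branches {R3, R6, R7, R10, R11, R12} → V_4 = 1.641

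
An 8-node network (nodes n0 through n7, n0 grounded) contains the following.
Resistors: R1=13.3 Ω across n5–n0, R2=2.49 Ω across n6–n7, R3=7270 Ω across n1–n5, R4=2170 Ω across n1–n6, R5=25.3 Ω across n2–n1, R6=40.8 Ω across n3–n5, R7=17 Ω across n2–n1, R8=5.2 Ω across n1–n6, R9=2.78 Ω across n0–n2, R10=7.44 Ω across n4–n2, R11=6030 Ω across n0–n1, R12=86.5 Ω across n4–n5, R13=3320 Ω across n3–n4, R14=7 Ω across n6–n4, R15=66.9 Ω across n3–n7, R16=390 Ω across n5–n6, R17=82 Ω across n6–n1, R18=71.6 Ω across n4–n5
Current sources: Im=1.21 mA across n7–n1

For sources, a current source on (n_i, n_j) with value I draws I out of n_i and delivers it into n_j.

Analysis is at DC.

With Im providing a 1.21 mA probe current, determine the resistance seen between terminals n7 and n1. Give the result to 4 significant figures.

MNA unknowns: 7 node voltages V₁..V_7
R1: Y=0.07519 on G[5,0]
R2: Y=0.4016 on G[6,7]
R3: Y=0.0001376 on G[1,5]
R4: Y=0.0004608 on G[1,6]
R5: Y=0.03953 on G[2,1]
R6: Y=0.02451 on G[3,5]
R7: Y=0.05882 on G[2,1]
R8: Y=0.1923 on G[1,6]
R9: Y=0.3597 on G[0,2]
R10: Y=0.1344 on G[4,2]
R11: Y=0.0001658 on G[0,1]
R12: Y=0.01156 on G[4,5]
R13: Y=0.0003012 on G[3,4]
R14: Y=0.1429 on G[6,4]
R15: Y=0.01495 on G[3,7]
R16: Y=0.002564 on G[5,6]
R17: Y=0.01220 on G[6,1]
R18: Y=0.01397 on G[4,5]
Im: z[7]−=0.00121, z[1]+=0.00121
solve → V1=0.002438, V2=0.0001525, V3=-0.002444, V4=-0.001112, V5=-0.0007348, V6=-0.002365, V7=-0.005273

R_eq = 6.372 Ω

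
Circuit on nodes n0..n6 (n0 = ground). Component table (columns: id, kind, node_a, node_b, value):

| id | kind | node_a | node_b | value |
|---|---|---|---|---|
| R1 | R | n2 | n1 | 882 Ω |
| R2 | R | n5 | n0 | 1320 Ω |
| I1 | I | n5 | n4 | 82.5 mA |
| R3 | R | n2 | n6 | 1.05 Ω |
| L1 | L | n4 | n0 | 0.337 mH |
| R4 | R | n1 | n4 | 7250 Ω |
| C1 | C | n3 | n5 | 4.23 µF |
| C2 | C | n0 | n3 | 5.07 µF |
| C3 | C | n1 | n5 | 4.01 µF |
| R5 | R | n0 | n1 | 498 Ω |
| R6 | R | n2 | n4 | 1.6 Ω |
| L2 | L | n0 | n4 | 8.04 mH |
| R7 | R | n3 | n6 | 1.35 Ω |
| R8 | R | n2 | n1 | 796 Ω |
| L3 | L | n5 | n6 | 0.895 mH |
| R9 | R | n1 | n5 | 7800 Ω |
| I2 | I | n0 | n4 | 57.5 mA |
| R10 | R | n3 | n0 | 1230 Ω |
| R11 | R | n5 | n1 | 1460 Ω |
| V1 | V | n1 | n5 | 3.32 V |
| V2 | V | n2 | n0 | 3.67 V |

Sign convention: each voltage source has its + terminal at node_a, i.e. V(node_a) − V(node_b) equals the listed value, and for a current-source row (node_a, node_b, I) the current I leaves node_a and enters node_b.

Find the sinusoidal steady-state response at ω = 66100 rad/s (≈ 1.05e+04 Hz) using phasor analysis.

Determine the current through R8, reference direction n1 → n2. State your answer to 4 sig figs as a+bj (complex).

Element admittances at ω=66100 rad/s:
  Y(R1) = 0.001134+0.000j S between n2,n1
  Y(R2) = 0.0007576+0.000j S between n5,n0
  I1: injects 0.0825 A into n4 (from n5)
  Y(R3) = 0.9524+0.000j S between n2,n6
  Y(L1) = 0.000-0.04489j S between n4,n0
  Y(R4) = 0.0001379+0.000j S between n1,n4
  Y(C1) = 0.000+0.2796j S between n3,n5
  Y(C2) = 0.000+0.3351j S between n0,n3
  Y(C3) = 0.000+0.2651j S between n1,n5
  Y(R5) = 0.002008+0.000j S between n0,n1
  Y(R6) = 0.6250+0.000j S between n2,n4
  Y(L2) = 0.000-0.001882j S between n0,n4
  Y(R7) = 0.7407+0.000j S between n3,n6
  Y(R8) = 0.001256+0.000j S between n2,n1
  Y(L3) = 0.000-0.01690j S between n5,n6
  Y(R9) = 0.0001282+0.000j S between n1,n5
  I2: injects 0.0575 A into n4 (from n0)
  Y(R10) = 0.0008130+0.000j S between n3,n0
  Y(R11) = 0.0006849+0.000j S between n5,n1
  V1: constraint V(n1)−V(n5) = 3.32
  V2: constraint V(n2)−V(n0) = 3.67
Assemble and solve the 8×8 MNA system:
  V(n1)=5.381-1.365j  V(n2)=3.670+0.000j  V(n3)=2.090-1.681j  V(n4)=3.873+0.2895j  V(n5)=2.061-1.365j  V(n6)=2.972-0.7265j
  i(V1)=-0.01780-0.8738j  i(V2)=-0.5335-0.5142j

0.002150-0.001715j A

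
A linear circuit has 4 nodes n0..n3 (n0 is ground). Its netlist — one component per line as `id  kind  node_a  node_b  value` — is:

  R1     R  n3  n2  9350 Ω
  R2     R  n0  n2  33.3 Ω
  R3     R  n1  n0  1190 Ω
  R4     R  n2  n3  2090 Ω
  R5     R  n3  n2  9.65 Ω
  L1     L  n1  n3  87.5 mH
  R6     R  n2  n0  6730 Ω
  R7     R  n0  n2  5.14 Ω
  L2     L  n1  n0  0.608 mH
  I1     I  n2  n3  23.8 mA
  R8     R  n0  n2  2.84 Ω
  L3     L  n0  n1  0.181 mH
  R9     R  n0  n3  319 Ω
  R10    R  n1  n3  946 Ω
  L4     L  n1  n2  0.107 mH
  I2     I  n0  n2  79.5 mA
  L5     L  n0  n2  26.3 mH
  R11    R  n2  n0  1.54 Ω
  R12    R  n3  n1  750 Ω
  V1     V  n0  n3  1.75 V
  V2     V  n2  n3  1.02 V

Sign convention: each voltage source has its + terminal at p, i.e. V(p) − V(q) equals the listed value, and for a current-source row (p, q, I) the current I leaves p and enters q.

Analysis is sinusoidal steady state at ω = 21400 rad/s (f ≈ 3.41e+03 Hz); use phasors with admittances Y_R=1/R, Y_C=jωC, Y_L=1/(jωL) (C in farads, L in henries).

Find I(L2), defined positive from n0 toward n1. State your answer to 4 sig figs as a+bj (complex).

Element admittances at ω=21400 rad/s:
  Y(R1) = 0.0001070+0.000j S between n3,n2
  Y(R2) = 0.03003+0.000j S between n0,n2
  Y(R3) = 0.0008403+0.000j S between n1,n0
  Y(R4) = 0.0004785+0.000j S between n2,n3
  Y(R5) = 0.1036+0.000j S between n3,n2
  Y(L1) = 0.000-0.0005340j S between n1,n3
  Y(R6) = 0.0001486+0.000j S between n2,n0
  Y(R7) = 0.1946+0.000j S between n0,n2
  Y(L2) = 0.000-0.07686j S between n1,n0
  I1: injects 0.0238 A into n3 (from n2)
  Y(R8) = 0.3521+0.000j S between n0,n2
  Y(L3) = 0.000-0.2582j S between n0,n1
  Y(R9) = 0.003135+0.000j S between n0,n3
  Y(R10) = 0.001057+0.000j S between n1,n3
  Y(L4) = 0.000-0.4367j S between n1,n2
  I2: injects 0.0795 A into n2 (from n0)
  Y(L5) = 0.000-0.001777j S between n0,n2
  Y(R11) = 0.6494+0.000j S between n2,n0
  Y(R12) = 0.001333+0.000j S between n3,n1
  V1: constraint V(n0)−V(n3) = 1.75
  V2: constraint V(n2)−V(n3) = 1.02
Assemble and solve the 5×5 MNA system:
  V(n1)=-0.4140-0.003685j  V(n2)=-0.7300+0.000j  V(n3)=-1.750+0.000j
  i(V1)=-0.9817+0.1400j  i(V2)=0.8429-0.1393j

0.0002832-0.03182j A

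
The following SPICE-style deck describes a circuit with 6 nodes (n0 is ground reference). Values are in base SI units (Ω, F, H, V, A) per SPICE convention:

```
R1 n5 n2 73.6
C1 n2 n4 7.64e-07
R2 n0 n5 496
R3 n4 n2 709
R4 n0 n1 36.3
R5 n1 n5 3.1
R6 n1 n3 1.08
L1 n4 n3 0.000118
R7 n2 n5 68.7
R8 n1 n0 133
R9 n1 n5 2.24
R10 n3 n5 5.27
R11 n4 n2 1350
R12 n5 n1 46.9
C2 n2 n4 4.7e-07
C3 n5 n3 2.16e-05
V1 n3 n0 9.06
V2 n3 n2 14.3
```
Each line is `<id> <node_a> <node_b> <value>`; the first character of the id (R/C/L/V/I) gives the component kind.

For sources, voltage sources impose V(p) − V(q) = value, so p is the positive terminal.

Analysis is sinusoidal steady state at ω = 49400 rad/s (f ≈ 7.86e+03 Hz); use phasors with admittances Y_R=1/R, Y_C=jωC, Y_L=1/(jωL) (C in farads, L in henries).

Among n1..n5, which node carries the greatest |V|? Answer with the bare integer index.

4

MNA unknowns: 5 node voltages V₁..V_5 plus 2 source currents (V1, V2)
R1: Y=0.01359+0.000j on G[5,2]
C1: Y=0.000+0.03774j on G[2,4]
R2: Y=0.002016+0.000j on G[0,5]
R3: Y=0.001410+0.000j on G[4,2]
R4: Y=0.02755+0.000j on G[0,1]
R5: Y=0.3226+0.000j on G[1,5]
R6: Y=0.9259+0.000j on G[1,3]
L1: Y=0.000-0.1716j on G[4,3]
R7: Y=0.01456+0.000j on G[2,5]
R8: Y=0.007519+0.000j on G[1,0]
R9: Y=0.4464+0.000j on G[1,5]
R10: Y=0.1898+0.000j on G[3,5]
R11: Y=0.0007407+0.000j on G[4,2]
R12: Y=0.02132+0.000j on G[5,1]
C2: Y=0.000+0.02322j on G[2,4]
C3: Y=0.000+1.067j on G[5,3]
V1: row V3−V0=9.06, i_V1 at 3,0
V2: row V3−V2=14.3, i_V2 at 3,2
solve → V1=8.772+0.1735j, V2=-5.240+0.000j, V3=9.060+0.000j, V4=16.93-0.4313j, V5=8.825+0.3844j
aux → i_V1=-0.3254-0.006858j, i_V2=-0.4698-1.362j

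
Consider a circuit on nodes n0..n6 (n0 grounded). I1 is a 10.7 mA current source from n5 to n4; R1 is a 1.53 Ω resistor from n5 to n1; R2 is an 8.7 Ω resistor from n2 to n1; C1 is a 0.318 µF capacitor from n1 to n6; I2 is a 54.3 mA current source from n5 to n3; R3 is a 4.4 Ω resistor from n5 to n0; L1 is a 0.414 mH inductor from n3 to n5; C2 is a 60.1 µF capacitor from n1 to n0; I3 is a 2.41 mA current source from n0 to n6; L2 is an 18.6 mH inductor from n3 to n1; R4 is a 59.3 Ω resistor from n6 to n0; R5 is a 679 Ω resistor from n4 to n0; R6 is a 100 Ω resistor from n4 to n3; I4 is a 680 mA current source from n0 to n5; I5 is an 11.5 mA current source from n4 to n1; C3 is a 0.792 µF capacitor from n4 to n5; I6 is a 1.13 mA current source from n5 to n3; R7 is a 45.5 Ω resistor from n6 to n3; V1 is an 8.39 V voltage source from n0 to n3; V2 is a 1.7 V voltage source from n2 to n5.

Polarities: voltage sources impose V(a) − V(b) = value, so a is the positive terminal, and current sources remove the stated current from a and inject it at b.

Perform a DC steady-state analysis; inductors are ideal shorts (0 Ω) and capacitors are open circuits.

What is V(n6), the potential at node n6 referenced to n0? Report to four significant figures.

-4.685 V

Apply KCL at each of the 6 non-ground nodes and solve the resulting linear system.
Node n1: branches {R1, R2, C1, C2, L2, I5} → V_1 = -8.390
Node n2: branches {R2, V2} → V_2 = -6.690
Node n3: branches {I2, L1, L2, R6, I6, R7, V1} → V_3 = -8.390
Node n4: branches {I1, R5, R6, I5, C3} → V_4 = -7.383
Node n5: branches {I1, R1, I2, R3, L1, I4, C3, I6, V2} → V_5 = -8.390
Node n6: branches {C1, I3, R4, R7} → V_6 = -4.685
Source currents: i(L1)=-2.325, i(L2)=-0.2069, i(V1)=-2.679, i(V2)=-0.1954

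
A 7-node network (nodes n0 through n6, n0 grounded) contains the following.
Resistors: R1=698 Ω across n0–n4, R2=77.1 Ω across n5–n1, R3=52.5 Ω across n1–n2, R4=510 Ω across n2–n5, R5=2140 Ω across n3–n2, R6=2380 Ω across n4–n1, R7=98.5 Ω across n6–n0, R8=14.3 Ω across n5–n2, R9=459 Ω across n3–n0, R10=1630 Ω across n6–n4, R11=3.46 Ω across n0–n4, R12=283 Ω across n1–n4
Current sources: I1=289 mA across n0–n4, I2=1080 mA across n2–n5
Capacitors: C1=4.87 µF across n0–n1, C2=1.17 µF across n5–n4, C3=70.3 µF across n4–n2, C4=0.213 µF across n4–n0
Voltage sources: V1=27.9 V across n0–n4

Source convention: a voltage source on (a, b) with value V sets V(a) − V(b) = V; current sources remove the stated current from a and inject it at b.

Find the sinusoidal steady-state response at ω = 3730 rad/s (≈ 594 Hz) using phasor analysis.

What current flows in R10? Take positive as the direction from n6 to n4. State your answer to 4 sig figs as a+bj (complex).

0.01614+0.000j A

Apply KCL at each of the 6 non-ground nodes and solve the resulting linear system.
Node n1: branches {R2, C1, R3, R6, R12} → V_1 = -17.65+8.703j
Node n2: branches {R3, R4, R5, C3, R8, I2} → V_2 = -27.06-0.4903j
Node n3: branches {R5, R9} → V_3 = -4.779-0.08660j
Node n4: branches {R1, I1, C2, R6, C3, C4, R10, R11, R12, V1} → V_4 = -27.90+0.000j
Node n5: branches {R2, R4, C2, R8, I2} → V_5 = -12.89+0.1426j
Node n6: branches {R7, R10} → V_6 = -1.590+0.000j
Source currents: i(V1)=-8.577-0.3429j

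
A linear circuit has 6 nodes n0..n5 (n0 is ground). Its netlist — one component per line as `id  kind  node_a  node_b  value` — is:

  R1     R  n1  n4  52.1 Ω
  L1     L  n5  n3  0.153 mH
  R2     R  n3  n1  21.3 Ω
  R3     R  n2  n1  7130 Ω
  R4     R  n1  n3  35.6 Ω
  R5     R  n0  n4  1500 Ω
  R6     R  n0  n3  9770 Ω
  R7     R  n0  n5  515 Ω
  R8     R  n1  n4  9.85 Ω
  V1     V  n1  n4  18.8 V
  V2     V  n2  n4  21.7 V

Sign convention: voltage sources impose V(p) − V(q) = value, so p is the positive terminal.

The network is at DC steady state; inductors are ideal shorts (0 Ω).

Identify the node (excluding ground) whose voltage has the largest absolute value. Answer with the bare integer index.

4

Element admittances at DC:
  Y(R1) = 0.01919 S between n1,n4
  L1: short n5↔n3 (DC inductor)
  Y(R2) = 0.04695 S between n3,n1
  Y(R3) = 0.0001403 S between n2,n1
  Y(R4) = 0.02809 S between n1,n3
  Y(R5) = 0.0006667 S between n0,n4
  Y(R6) = 0.0001024 S between n0,n3
  Y(R7) = 0.001942 S between n0,n5
  Y(R8) = 0.1015 S between n1,n4
  V1: constraint V(n1)−V(n4) = 18.8
  V2: constraint V(n2)−V(n4) = 21.7
Assemble and solve the 8×8 MNA system:
  V(n1)=4.718  V(n2)=7.618  V(n3)=4.593  V(n4)=-14.08  V(n5)=4.593
  i(L1)=-0.008918  i(V1)=-2.278  i(V2)=-0.0004067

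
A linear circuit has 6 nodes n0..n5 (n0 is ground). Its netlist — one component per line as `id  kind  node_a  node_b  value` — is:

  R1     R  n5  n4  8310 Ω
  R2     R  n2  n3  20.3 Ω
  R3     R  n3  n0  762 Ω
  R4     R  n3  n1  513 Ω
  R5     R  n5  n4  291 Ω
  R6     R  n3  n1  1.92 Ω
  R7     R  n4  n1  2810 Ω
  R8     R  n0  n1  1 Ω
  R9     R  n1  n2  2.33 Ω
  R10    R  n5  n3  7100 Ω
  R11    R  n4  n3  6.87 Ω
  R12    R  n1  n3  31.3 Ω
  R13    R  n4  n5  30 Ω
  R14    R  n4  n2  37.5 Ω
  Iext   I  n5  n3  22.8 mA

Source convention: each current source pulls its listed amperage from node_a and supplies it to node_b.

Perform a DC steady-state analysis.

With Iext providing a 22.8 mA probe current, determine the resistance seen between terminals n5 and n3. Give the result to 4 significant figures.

Apply KCL at each of the 5 non-ground nodes and solve the resulting linear system.
Node n1: branches {R4, R6, R7, R8, R9, R12} → V_1 = -6.473e-06
Node n2: branches {R2, R9, R14} → V_2 = -0.006299
Node n3: branches {R2, R3, R4, R6, R10, R11, R12, Iext} → V_3 = 0.004932
Node n4: branches {R1, R5, R7, R11, R13, R14} → V_4 = -0.1283
Node n5: branches {R1, R5, R10, R13, Iext} → V_5 = -0.7435

R_eq = 32.83 Ω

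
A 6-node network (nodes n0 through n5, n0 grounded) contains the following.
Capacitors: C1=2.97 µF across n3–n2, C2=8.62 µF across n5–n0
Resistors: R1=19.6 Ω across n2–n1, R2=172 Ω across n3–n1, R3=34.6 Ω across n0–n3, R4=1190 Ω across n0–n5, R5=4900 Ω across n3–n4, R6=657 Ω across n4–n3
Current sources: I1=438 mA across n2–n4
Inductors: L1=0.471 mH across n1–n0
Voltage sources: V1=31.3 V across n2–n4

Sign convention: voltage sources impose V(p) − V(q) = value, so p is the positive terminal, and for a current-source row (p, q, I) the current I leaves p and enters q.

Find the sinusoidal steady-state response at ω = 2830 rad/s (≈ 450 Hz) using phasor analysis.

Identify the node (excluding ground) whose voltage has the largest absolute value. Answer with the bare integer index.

Apply KCL at each of the 5 non-ground nodes and solve the resulting linear system.
Node n1: branches {R1, R2, L1} → V_1 = 0.01881+0.04859j
Node n2: branches {C1, R1, I1, V1} → V_2 = 0.8791-0.2781j
Node n3: branches {C1, R2, R3, R5, R6} → V_3 = -1.261+0.4882j
Node n4: branches {I1, R5, R6, V1} → V_4 = -30.42-0.2781j
Node n5: branches {C2, R4} → V_5 = 0.000+0.000j
Source currents: i(V1)=-0.4883-0.001323j

4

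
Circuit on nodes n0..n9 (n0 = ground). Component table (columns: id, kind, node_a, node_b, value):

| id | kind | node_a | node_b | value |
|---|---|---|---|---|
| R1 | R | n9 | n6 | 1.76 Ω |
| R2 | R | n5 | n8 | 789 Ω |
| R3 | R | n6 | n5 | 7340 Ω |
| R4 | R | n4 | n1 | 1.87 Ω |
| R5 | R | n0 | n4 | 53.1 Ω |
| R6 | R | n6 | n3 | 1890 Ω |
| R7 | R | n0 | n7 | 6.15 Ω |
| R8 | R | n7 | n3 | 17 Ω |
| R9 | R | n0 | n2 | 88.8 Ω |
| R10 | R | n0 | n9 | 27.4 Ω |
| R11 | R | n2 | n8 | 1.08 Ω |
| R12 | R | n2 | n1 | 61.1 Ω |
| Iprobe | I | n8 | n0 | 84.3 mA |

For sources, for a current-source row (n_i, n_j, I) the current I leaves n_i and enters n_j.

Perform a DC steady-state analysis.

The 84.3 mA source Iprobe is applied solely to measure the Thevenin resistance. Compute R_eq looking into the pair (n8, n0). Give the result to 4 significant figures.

Apply KCL at each of the 9 non-ground nodes and solve the resulting linear system.
Node n1: branches {R4, R12} → V_1 = -1.996
Node n2: branches {R9, R11, R12} → V_2 = -4.215
Node n3: branches {R6, R8} → V_3 = -0.0001834
Node n4: branches {R4, R5} → V_4 = -1.928
Node n5: branches {R2, R3} → V_5 = -3.889
Node n6: branches {R1, R3, R6} → V_6 = -0.01516
Node n7: branches {R7, R8} → V_7 = -4.873e-05
Node n8: branches {R2, R11, Iprobe} → V_8 = -4.305
Node n9: branches {R1, R10} → V_9 = -0.01424

R_eq = 51.07 Ω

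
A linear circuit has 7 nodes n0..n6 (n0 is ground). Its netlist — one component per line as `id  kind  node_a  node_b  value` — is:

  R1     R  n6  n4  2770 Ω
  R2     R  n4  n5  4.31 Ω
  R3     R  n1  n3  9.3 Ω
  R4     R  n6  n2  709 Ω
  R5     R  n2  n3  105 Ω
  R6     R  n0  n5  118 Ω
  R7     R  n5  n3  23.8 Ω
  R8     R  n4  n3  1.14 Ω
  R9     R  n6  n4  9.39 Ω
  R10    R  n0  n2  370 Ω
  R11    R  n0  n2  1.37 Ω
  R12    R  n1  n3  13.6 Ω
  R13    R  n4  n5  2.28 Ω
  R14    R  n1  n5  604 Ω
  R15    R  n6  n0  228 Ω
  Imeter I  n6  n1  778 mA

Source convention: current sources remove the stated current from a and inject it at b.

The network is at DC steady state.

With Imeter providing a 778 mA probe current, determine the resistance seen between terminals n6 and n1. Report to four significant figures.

MNA unknowns: 6 node voltages V₁..V_6
R1: Y=0.0003610 on G[6,4]
R2: Y=0.2320 on G[4,5]
R3: Y=0.1075 on G[1,3]
R4: Y=0.001410 on G[6,2]
R5: Y=0.009524 on G[2,3]
R6: Y=0.008475 on G[0,5]
R7: Y=0.04202 on G[5,3]
R8: Y=0.8772 on G[4,3]
R9: Y=0.1065 on G[6,4]
R10: Y=0.002703 on G[0,2]
R11: Y=0.7299 on G[0,2]
R12: Y=0.07353 on G[1,3]
R13: Y=0.4386 on G[4,5]
R14: Y=0.001656 on G[1,5]
R15: Y=0.004386 on G[6,0]
Imeter: z[6]−=0.778, z[1]+=0.778
solve → V1=6.433, V2=0.01730, V3=2.182, V4=1.365, V5=1.408, V6=-5.611

R_eq = 15.48 Ω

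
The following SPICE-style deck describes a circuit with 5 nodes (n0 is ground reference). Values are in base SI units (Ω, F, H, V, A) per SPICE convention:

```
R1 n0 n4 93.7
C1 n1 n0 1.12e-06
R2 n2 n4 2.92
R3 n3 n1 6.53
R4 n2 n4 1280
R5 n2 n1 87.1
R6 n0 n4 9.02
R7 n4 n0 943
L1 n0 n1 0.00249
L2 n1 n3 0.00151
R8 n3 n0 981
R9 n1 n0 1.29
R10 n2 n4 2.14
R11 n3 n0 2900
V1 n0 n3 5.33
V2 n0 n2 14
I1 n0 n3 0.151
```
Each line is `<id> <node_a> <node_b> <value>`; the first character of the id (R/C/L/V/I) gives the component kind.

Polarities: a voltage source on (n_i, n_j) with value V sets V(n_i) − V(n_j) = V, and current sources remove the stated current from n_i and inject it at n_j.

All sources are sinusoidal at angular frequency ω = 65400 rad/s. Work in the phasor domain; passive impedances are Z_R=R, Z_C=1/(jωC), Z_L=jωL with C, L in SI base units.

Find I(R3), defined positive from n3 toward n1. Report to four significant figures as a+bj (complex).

Apply KCL at each of the 4 non-ground nodes and solve the resulting linear system.
Node n1: branches {C1, R3, R5, L1, L2, R9} → V_1 = -1.032+0.1200j
Node n2: branches {R2, R4, R5, R10, V2} → V_2 = -14.00+0.000j
Node n3: branches {R3, L2, R8, R11, V1, I1} → V_3 = -5.330+0.000j
Node n4: branches {R1, R2, R4, R6, R7, R10} → V_4 = -12.16+0.000j
Source currents: i(V1)=-0.8176+0.02514j, i(V2)=-1.640-0.001378j

-0.6582-0.01838j A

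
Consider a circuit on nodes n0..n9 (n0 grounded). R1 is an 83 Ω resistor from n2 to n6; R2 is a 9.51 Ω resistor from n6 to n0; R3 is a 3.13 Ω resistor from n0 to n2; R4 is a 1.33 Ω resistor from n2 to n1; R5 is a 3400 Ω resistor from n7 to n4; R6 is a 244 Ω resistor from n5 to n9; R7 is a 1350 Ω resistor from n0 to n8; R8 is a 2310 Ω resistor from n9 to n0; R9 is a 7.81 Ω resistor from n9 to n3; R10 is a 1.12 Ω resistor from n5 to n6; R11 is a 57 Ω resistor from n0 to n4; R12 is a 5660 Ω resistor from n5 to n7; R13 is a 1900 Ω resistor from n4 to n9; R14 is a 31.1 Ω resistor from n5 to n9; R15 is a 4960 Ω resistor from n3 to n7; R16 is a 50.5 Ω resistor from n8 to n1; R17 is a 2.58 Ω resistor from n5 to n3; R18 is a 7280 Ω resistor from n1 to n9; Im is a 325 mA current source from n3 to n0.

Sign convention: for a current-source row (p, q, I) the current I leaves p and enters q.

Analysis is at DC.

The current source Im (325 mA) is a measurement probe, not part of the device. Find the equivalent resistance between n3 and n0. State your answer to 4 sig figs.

R_eq = 11.93 Ω

Element admittances at DC:
  Y(R1) = 0.01205 S between n2,n6
  Y(R2) = 0.1052 S between n6,n0
  Y(R3) = 0.3195 S between n0,n2
  Y(R4) = 0.7519 S between n2,n1
  Y(R5) = 0.0002941 S between n7,n4
  Y(R6) = 0.004098 S between n5,n9
  Y(R7) = 0.0007407 S between n0,n8
  Y(R8) = 0.0004329 S between n9,n0
  Y(R9) = 0.1280 S between n9,n3
  Y(R10) = 0.8929 S between n5,n6
  Y(R11) = 0.01754 S between n0,n4
  Y(R12) = 0.0001767 S between n5,n7
  Y(R13) = 0.0005263 S between n4,n9
  Y(R14) = 0.03215 S between n5,n9
  Y(R15) = 0.0002016 S between n3,n7
  Y(R16) = 0.01980 S between n8,n1
  Y(R17) = 0.3876 S between n5,n3
  Y(R18) = 0.0001374 S between n1,n9
  Im: injects 0.325 A into n0 (from n3)
Assemble and solve the 9×9 MNA system:
  V(n1)=-0.1016  V(n2)=-0.1010  V(n3)=-3.877  V(n4)=-0.1382  V(n5)=-3.104  V(n6)=-2.745  V(n7)=-2.038  V(n8)=-0.09791  V(n9)=-3.682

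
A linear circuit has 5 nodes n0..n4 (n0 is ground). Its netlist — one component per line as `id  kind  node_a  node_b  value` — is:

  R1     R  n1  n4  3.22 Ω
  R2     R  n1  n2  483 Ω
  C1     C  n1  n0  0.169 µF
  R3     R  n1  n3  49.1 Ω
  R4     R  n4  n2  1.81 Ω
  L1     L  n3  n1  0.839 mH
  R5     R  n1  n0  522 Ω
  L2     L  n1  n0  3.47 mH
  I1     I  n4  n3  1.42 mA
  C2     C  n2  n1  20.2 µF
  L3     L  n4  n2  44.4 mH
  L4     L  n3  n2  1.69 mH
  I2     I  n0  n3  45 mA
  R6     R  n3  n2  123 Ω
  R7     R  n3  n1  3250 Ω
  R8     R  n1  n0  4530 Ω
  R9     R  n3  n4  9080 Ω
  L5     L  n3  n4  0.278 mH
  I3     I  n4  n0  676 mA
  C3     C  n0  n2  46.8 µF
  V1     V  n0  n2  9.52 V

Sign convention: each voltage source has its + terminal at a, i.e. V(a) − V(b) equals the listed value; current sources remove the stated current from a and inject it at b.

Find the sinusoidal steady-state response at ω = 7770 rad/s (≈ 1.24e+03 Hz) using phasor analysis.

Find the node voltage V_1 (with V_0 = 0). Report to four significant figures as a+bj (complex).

-10.80-1.105j V

Apply KCL at each of the 4 non-ground nodes and solve the resulting linear system.
Node n1: branches {R1, R2, C1, R3, L1, R5, L2, C2, R7, R8} → V_1 = -10.80-1.105j
Node n2: branches {R2, R4, C2, L3, L4, R6, C3, V1} → V_2 = -9.520+0.000j
Node n3: branches {R3, L1, I1, L4, I2, R6, R7, R9, L5} → V_3 = -10.63-0.4899j
Node n4: branches {R1, R4, I1, L3, R9, L5, I3} → V_4 = -10.77-0.4785j
Source currents: i(V1)=0.5684-3.078j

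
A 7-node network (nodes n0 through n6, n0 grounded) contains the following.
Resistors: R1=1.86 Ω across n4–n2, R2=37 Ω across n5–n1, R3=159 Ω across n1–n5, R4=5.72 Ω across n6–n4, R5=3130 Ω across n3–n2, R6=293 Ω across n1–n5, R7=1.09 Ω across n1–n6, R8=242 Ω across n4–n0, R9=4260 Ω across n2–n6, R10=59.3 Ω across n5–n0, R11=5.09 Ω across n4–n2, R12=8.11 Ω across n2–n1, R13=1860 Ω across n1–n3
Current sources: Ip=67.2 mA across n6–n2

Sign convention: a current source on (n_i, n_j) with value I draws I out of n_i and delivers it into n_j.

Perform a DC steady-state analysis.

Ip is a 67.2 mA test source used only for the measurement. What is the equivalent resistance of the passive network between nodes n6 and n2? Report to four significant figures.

R_eq = 3.973 Ω

Apply KCL at each of the 6 non-ground nodes and solve the resulting linear system.
Node n1: branches {R2, R3, R6, R7, R12, R13} → V_1 = -0.04814
Node n2: branches {R1, R5, R9, R11, R12, Ip} → V_2 = 0.1866
Node n3: branches {R5, R13} → V_3 = 0.03936
Node n4: branches {R1, R4, R8, R11} → V_4 = 0.1346
Node n5: branches {R2, R3, R6, R10} → V_5 = -0.03299
Node n6: branches {R4, R7, R9, Ip} → V_6 = -0.08035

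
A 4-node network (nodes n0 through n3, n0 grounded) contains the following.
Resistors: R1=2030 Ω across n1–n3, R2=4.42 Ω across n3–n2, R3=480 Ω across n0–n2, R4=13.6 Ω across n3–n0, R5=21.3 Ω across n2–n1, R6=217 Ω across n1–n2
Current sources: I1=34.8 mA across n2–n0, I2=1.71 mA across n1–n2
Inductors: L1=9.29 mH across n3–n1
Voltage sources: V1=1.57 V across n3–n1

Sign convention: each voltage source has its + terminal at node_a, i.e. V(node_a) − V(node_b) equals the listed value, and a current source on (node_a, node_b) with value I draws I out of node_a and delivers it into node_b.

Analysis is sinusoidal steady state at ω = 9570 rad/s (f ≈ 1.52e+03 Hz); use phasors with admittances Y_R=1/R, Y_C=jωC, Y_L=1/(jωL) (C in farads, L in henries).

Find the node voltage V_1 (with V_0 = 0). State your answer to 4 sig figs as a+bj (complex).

Element admittances at ω=9570 rad/s:
  Y(R1) = 0.0004926+0.000j S between n1,n3
  I1: injects 0.0348 A into n0 (from n2)
  Y(R2) = 0.2262+0.000j S between n3,n2
  Y(R3) = 0.002083+0.000j S between n0,n2
  I2: injects 0.00171 A into n2 (from n1)
  Y(R4) = 0.07353+0.000j S between n3,n0
  Y(L1) = 0.000-0.01125j S between n3,n1
  Y(R5) = 0.04695+0.000j S between n2,n1
  Y(R6) = 0.004608+0.000j S between n1,n2
  V1: constraint V(n3)−V(n1) = 1.57
Assemble and solve the 4×4 MNA system:
  V(n1)=-2.019+0.000j  V(n2)=-0.8532+0.000j  V(n3)=-0.4491+0.000j
  i(V1)=-0.05917+0.01766j

-2.019+0.000j V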